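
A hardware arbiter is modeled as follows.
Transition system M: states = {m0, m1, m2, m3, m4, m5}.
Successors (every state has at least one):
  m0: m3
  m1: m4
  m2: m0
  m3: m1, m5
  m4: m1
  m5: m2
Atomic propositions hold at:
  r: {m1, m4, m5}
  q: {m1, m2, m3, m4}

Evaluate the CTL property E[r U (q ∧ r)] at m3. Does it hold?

No

Sat(q ∧ r) = {m1, m4}
E[r U (q ∧ r)]: least fixpoint, start Z0 = Sat((q ∧ r)) = {m1, m4}, add states in Sat(r) with some successor in Z. Already a fixed point.
Sat(E[r U (q ∧ r)]) = {m1, m4}
m3 ∉ Sat(E[r U (q ∧ r)]) = {m1, m4}, so the formula does not hold at m3.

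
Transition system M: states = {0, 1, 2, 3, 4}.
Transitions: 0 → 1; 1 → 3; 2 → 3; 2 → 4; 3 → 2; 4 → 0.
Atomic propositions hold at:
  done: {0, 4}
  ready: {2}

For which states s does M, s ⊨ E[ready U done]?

{0, 2, 4}

E[ready U done]: least fixpoint, start Z0 = Sat(done) = {0, 4}, add states in Sat(ready) with some successor in Z. Z1 = {0, 2, 4}; fixed.
Sat(E[ready U done]) = {0, 2, 4}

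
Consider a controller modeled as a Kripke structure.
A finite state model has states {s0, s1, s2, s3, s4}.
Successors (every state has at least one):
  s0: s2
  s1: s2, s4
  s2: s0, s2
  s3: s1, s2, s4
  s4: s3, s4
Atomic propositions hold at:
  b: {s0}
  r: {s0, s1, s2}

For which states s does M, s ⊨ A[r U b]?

{s0}

A[r U b]: least fixpoint, start Z0 = Sat(b) = {s0}, add states in Sat(r) with every successor in Z. Already a fixed point.
Sat(A[r U b]) = {s0}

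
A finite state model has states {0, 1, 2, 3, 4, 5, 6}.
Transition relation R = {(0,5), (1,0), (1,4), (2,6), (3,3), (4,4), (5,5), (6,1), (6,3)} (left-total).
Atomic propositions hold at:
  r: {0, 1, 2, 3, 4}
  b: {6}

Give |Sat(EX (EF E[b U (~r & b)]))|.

Sat(~r) = {5, 6}
Sat(~r & b) = {6}
E[b U (~r & b)]: least fixpoint, start Z0 = Sat((~r & b)) = {6}, add states in Sat(b) with some successor in Z. Already a fixed point.
Sat(E[b U (~r & b)]) = {6}
EF E[b U (~r & b)]: least fixpoint, start Z0 = {6}, add states with some successor in Z. Z1 = {2, 6}; fixed.
Sat(EF E[b U (~r & b)]) = {2, 6}
Sat(EX (EF E[b U (~r & b)])) = {s : some successor in {2, 6}} = {2}
|Sat(EX (EF E[b U (~r & b)]))| = |{2}| = 1.

1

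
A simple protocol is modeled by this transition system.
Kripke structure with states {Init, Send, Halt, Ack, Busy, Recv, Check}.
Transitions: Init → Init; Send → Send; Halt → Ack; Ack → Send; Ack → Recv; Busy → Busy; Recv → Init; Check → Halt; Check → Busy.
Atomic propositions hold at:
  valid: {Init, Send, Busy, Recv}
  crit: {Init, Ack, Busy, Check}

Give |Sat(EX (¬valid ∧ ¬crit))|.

1

Sat(¬valid) = {Halt, Ack, Check}
Sat(¬crit) = {Send, Halt, Recv}
Sat(¬valid ∧ ¬crit) = {Halt}
Sat(EX (¬valid ∧ ¬crit)) = {s : some successor in {Halt}} = {Check}
|Sat(EX (¬valid ∧ ¬crit))| = |{Check}| = 1.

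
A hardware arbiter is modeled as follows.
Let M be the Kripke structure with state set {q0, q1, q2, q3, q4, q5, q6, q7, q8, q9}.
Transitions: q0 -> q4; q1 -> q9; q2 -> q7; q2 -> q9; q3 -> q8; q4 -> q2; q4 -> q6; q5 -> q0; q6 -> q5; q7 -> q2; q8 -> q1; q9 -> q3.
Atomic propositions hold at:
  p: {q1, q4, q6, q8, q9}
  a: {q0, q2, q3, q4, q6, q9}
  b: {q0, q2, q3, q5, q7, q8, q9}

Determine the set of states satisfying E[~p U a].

Sat(~p) = {q0, q2, q3, q5, q7}
E[~p U a]: least fixpoint, start Z0 = Sat(a) = {q0, q2, q3, q4, q6, q9}, add states in Sat(~p) with some successor in Z. Z1 = {q0, q2, q3, q4, q5, q6, q7, q9}; fixed.
Sat(E[~p U a]) = {q0, q2, q3, q4, q5, q6, q7, q9}

{q0, q2, q3, q4, q5, q6, q7, q9}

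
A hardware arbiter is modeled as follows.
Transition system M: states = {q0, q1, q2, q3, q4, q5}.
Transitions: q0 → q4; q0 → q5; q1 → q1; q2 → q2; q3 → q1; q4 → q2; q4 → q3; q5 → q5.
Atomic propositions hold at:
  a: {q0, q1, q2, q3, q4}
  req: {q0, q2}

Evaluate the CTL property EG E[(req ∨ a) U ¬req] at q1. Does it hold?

Sat(req ∨ a) = {q0, q1, q2, q3, q4}
Sat(¬req) = {q1, q3, q4, q5}
E[(req ∨ a) U ¬req]: least fixpoint, start Z0 = Sat(¬req) = {q1, q3, q4, q5}, add states in Sat(req ∨ a) with some successor in Z. Z1 = {q0, q1, q3, q4, q5}; fixed.
Sat(E[(req ∨ a) U ¬req]) = {q0, q1, q3, q4, q5}
EG E[(req ∨ a) U ¬req]: greatest fixpoint, start Z0 = {q0, q1, q3, q4, q5}, keep only states in Sat with some successor in Z. Already a fixed point.
Sat(EG E[(req ∨ a) U ¬req]) = {q0, q1, q3, q4, q5}
q1 ∈ Sat(EG E[(req ∨ a) U ¬req]) = {q0, q1, q3, q4, q5}, so the formula holds at q1.

Yes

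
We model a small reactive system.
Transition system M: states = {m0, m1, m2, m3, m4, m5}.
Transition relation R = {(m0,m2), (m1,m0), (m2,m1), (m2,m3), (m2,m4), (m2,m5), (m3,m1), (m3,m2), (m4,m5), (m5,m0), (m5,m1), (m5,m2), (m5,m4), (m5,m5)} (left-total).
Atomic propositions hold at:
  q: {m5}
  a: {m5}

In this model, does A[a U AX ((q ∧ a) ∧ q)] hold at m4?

Sat(q ∧ a) = {m5}
Sat((q ∧ a) ∧ q) = {m5}
Sat(AX ((q ∧ a) ∧ q)) = {s : every successor in {m5}} = {m4}
A[a U AX ((q ∧ a) ∧ q)]: least fixpoint, start Z0 = Sat(AX ((q ∧ a) ∧ q)) = {m4}, add states in Sat(a) with every successor in Z. Already a fixed point.
Sat(A[a U AX ((q ∧ a) ∧ q)]) = {m4}
m4 ∈ Sat(A[a U AX ((q ∧ a) ∧ q)]) = {m4}, so the formula holds at m4.

Yes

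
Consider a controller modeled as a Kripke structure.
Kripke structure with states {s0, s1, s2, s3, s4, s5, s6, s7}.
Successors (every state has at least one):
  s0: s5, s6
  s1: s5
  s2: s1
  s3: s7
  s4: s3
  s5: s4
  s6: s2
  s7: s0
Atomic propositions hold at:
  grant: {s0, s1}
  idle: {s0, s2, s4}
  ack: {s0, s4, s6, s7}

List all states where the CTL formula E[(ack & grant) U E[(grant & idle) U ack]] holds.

{s0, s4, s6, s7}

Sat(ack & grant) = {s0}
Sat(grant & idle) = {s0}
E[(grant & idle) U ack]: least fixpoint, start Z0 = Sat(ack) = {s0, s4, s6, s7}, add states in Sat(grant & idle) with some successor in Z. Already a fixed point.
Sat(E[(grant & idle) U ack]) = {s0, s4, s6, s7}
E[(ack & grant) U E[(grant & idle) U ack]]: least fixpoint, start Z0 = Sat(E[(grant & idle) U ack]) = {s0, s4, s6, s7}, add states in Sat(ack & grant) with some successor in Z. Already a fixed point.
Sat(E[(ack & grant) U E[(grant & idle) U ack]]) = {s0, s4, s6, s7}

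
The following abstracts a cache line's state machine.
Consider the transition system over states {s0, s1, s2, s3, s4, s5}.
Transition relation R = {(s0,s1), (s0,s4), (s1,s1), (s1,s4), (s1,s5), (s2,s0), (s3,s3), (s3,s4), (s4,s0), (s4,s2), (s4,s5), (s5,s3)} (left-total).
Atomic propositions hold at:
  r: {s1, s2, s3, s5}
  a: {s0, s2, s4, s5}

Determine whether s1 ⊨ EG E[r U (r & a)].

Yes

Sat(r & a) = {s2, s5}
E[r U (r & a)]: least fixpoint, start Z0 = Sat((r & a)) = {s2, s5}, add states in Sat(r) with some successor in Z. Z1 = {s1, s2, s5}; fixed.
Sat(E[r U (r & a)]) = {s1, s2, s5}
EG E[r U (r & a)]: greatest fixpoint, start Z0 = {s1, s2, s5}, keep only states in Sat with some successor in Z. Z1 = {s1}; fixed.
Sat(EG E[r U (r & a)]) = {s1}
s1 ∈ Sat(EG E[r U (r & a)]) = {s1}, so the formula holds at s1.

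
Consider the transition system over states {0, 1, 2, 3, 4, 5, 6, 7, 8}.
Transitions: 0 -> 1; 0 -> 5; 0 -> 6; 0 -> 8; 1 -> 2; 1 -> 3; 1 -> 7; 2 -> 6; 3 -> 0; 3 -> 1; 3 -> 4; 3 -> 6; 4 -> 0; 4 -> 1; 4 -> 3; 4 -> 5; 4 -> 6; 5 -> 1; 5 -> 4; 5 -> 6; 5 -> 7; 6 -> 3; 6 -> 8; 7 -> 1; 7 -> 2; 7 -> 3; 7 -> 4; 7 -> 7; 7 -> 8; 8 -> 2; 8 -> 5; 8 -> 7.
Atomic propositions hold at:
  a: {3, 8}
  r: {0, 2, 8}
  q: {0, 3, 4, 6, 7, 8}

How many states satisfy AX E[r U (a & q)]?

1

Sat(a & q) = {3, 8}
E[r U (a & q)]: least fixpoint, start Z0 = Sat((a & q)) = {3, 8}, add states in Sat(r) with some successor in Z. Z1 = {0, 3, 8}; fixed.
Sat(E[r U (a & q)]) = {0, 3, 8}
Sat(AX E[r U (a & q)]) = {s : every successor in {0, 3, 8}} = {6}
|Sat(AX E[r U (a & q)])| = |{6}| = 1.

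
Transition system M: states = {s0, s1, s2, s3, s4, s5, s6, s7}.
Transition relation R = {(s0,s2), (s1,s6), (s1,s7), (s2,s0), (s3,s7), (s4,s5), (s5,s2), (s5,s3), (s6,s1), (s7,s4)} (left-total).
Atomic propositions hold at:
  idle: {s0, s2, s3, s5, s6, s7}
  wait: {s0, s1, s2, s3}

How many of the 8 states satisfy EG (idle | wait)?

5

Sat(idle | wait) = {s0, s1, s2, s3, s5, s6, s7}
EG (idle | wait): greatest fixpoint, start Z0 = {s0, s1, s2, s3, s5, s6, s7}, keep only states in Sat with some successor in Z. Z1 = {s0, s1, s2, s3, s5, s6}; Z2 = {s0, s1, s2, s5, s6}; fixed.
Sat(EG (idle | wait)) = {s0, s1, s2, s5, s6}
|Sat(EG (idle | wait))| = |{s0, s1, s2, s5, s6}| = 5.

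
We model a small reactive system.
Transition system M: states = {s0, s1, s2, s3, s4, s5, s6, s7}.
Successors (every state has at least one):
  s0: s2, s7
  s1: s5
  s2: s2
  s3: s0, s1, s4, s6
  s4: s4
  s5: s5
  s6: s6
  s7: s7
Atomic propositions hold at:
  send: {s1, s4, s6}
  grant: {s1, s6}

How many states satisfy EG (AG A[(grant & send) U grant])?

Sat(grant & send) = {s1, s6}
A[(grant & send) U grant]: least fixpoint, start Z0 = Sat(grant) = {s1, s6}, add states in Sat(grant & send) with every successor in Z. Already a fixed point.
Sat(A[(grant & send) U grant]) = {s1, s6}
AG A[(grant & send) U grant]: greatest fixpoint, start Z0 = {s1, s6}, keep only states in Sat with every successor in Z. Z1 = {s6}; fixed.
Sat(AG A[(grant & send) U grant]) = {s6}
EG (AG A[(grant & send) U grant]): greatest fixpoint, start Z0 = {s6}, keep only states in Sat with some successor in Z. Already a fixed point.
Sat(EG (AG A[(grant & send) U grant])) = {s6}
|Sat(EG (AG A[(grant & send) U grant]))| = |{s6}| = 1.

1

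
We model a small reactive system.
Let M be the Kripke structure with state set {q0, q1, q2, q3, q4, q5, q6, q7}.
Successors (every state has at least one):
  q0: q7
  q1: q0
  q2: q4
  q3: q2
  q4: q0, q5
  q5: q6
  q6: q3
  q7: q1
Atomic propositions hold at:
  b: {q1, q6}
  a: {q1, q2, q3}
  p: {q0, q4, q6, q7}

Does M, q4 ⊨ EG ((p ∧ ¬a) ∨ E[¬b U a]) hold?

Sat(¬a) = {q0, q4, q5, q6, q7}
Sat(p ∧ ¬a) = {q0, q4, q6, q7}
Sat(¬b) = {q0, q2, q3, q4, q5, q7}
E[¬b U a]: least fixpoint, start Z0 = Sat(a) = {q1, q2, q3}, add states in Sat(¬b) with some successor in Z. Z1 = {q1, q2, q3, q7}; Z2 = {q0, q1, q2, q3, q7}; Z3 = {q0, q1, q2, q3, q4, q7}; fixed.
Sat(E[¬b U a]) = {q0, q1, q2, q3, q4, q7}
Sat((p ∧ ¬a) ∨ E[¬b U a]) = {q0, q1, q2, q3, q4, q6, q7}
EG ((p ∧ ¬a) ∨ E[¬b U a]): greatest fixpoint, start Z0 = {q0, q1, q2, q3, q4, q6, q7}, keep only states in Sat with some successor in Z. Already a fixed point.
Sat(EG ((p ∧ ¬a) ∨ E[¬b U a])) = {q0, q1, q2, q3, q4, q6, q7}
q4 ∈ Sat(EG ((p ∧ ¬a) ∨ E[¬b U a])) = {q0, q1, q2, q3, q4, q6, q7}, so the formula holds at q4.

Yes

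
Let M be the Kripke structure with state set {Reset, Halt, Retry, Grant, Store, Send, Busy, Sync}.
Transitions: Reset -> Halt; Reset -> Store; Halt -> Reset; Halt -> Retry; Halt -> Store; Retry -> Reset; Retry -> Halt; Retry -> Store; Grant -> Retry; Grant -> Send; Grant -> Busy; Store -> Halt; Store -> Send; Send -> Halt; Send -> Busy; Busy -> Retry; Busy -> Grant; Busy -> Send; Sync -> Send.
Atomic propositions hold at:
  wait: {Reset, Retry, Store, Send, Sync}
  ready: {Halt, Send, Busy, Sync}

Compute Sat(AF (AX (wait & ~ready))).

Sat(~ready) = {Reset, Retry, Grant, Store}
Sat(wait & ~ready) = {Reset, Retry, Store}
Sat(AX (wait & ~ready)) = {s : every successor in {Reset, Retry, Store}} = {Halt}
AF (AX (wait & ~ready)): least fixpoint, start Z0 = {Halt}, add states with every successor in Z. Already a fixed point.
Sat(AF (AX (wait & ~ready))) = {Halt}

{Halt}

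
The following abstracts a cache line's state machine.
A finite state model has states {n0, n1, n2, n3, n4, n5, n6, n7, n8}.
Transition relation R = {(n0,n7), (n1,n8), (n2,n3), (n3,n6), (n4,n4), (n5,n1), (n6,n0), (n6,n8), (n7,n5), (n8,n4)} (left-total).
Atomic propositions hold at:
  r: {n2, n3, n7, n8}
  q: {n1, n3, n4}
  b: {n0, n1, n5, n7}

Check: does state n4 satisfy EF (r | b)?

Sat(r | b) = {n0, n1, n2, n3, n5, n7, n8}
EF (r | b): least fixpoint, start Z0 = {n0, n1, n2, n3, n5, n7, n8}, add states with some successor in Z. Z1 = {n0, n1, n2, n3, n5, n6, n7, n8}; fixed.
Sat(EF (r | b)) = {n0, n1, n2, n3, n5, n6, n7, n8}
n4 ∉ Sat(EF (r | b)) = {n0, n1, n2, n3, n5, n6, n7, n8}, so the formula does not hold at n4.

No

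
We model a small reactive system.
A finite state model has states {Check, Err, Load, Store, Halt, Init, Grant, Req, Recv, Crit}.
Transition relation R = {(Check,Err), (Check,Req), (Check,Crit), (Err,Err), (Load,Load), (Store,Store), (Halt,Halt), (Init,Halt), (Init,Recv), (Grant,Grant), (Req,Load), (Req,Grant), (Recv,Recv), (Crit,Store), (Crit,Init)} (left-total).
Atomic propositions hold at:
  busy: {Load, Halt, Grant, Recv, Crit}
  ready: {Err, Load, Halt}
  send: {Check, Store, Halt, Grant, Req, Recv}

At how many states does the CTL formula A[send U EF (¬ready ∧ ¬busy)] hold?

5

Sat(¬ready) = {Check, Store, Init, Grant, Req, Recv, Crit}
Sat(¬busy) = {Check, Err, Store, Init, Req}
Sat(¬ready ∧ ¬busy) = {Check, Store, Init, Req}
EF (¬ready ∧ ¬busy): least fixpoint, start Z0 = {Check, Store, Init, Req}, add states with some successor in Z. Z1 = {Check, Store, Init, Req, Crit}; fixed.
Sat(EF (¬ready ∧ ¬busy)) = {Check, Store, Init, Req, Crit}
A[send U EF (¬ready ∧ ¬busy)]: least fixpoint, start Z0 = Sat(EF (¬ready ∧ ¬busy)) = {Check, Store, Init, Req, Crit}, add states in Sat(send) with every successor in Z. Already a fixed point.
Sat(A[send U EF (¬ready ∧ ¬busy)]) = {Check, Store, Init, Req, Crit}
|Sat(A[send U EF (¬ready ∧ ¬busy)])| = |{Check, Store, Init, Req, Crit}| = 5.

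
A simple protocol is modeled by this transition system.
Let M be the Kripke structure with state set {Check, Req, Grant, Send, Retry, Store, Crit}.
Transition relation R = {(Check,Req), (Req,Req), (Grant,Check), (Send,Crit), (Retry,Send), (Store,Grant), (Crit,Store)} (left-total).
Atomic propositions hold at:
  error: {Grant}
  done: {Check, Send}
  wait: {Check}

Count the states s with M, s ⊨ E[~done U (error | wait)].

Sat(~done) = {Req, Grant, Retry, Store, Crit}
Sat(error | wait) = {Check, Grant}
E[~done U (error | wait)]: least fixpoint, start Z0 = Sat((error | wait)) = {Check, Grant}, add states in Sat(~done) with some successor in Z. Z1 = {Check, Grant, Store}; Z2 = {Check, Grant, Store, Crit}; fixed.
Sat(E[~done U (error | wait)]) = {Check, Grant, Store, Crit}
|Sat(E[~done U (error | wait)])| = |{Check, Grant, Store, Crit}| = 4.

4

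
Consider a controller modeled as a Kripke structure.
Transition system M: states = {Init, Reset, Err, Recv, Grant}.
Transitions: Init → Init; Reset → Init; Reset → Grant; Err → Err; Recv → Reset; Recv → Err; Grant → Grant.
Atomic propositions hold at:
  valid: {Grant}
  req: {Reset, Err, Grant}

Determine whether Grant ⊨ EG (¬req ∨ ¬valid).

Sat(¬req) = {Init, Recv}
Sat(¬valid) = {Init, Reset, Err, Recv}
Sat(¬req ∨ ¬valid) = {Init, Reset, Err, Recv}
EG (¬req ∨ ¬valid): greatest fixpoint, start Z0 = {Init, Reset, Err, Recv}, keep only states in Sat with some successor in Z. Already a fixed point.
Sat(EG (¬req ∨ ¬valid)) = {Init, Reset, Err, Recv}
Grant ∉ Sat(EG (¬req ∨ ¬valid)) = {Init, Reset, Err, Recv}, so the formula does not hold at Grant.

No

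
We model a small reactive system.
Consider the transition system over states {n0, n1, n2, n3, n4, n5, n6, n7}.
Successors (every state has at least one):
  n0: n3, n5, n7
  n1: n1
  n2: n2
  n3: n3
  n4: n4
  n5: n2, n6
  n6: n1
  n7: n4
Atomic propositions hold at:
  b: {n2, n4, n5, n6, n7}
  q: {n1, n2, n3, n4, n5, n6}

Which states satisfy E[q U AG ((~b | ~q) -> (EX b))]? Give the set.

Sat(~b) = {n0, n1, n3}
Sat(~q) = {n0, n7}
Sat(~b | ~q) = {n0, n1, n3, n7}
Sat(EX b) = {s : some successor in {n2, n4, n5, n6, n7}} = {n0, n2, n4, n5, n7}
Sat((~b | ~q) -> (EX b)) = {n0, n2, n4, n5, n6, n7}
AG ((~b | ~q) -> (EX b)): greatest fixpoint, start Z0 = {n0, n2, n4, n5, n6, n7}, keep only states in Sat with every successor in Z. Z1 = {n2, n4, n5, n7}; Z2 = {n2, n4, n7}; fixed.
Sat(AG ((~b | ~q) -> (EX b))) = {n2, n4, n7}
E[q U AG ((~b | ~q) -> (EX b))]: least fixpoint, start Z0 = Sat(AG ((~b | ~q) -> (EX b))) = {n2, n4, n7}, add states in Sat(q) with some successor in Z. Z1 = {n2, n4, n5, n7}; fixed.
Sat(E[q U AG ((~b | ~q) -> (EX b))]) = {n2, n4, n5, n7}

{n2, n4, n5, n7}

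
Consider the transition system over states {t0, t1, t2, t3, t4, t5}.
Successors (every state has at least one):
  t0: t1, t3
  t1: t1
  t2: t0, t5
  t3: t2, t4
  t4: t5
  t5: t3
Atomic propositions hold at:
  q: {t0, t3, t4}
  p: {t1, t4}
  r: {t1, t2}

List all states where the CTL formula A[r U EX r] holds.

Sat(EX r) = {s : some successor in {t1, t2}} = {t0, t1, t3}
A[r U EX r]: least fixpoint, start Z0 = Sat(EX r) = {t0, t1, t3}, add states in Sat(r) with every successor in Z. Already a fixed point.
Sat(A[r U EX r]) = {t0, t1, t3}

{t0, t1, t3}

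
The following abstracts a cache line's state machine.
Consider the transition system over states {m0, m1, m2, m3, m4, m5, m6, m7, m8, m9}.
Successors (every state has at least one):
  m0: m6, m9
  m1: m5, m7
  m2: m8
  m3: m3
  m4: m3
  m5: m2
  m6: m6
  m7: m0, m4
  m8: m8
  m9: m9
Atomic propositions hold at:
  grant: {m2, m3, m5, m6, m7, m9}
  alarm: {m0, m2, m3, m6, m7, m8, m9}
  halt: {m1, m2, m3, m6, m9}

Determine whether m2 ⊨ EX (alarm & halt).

No

Sat(alarm & halt) = {m2, m3, m6, m9}
Sat(EX (alarm & halt)) = {s : some successor in {m2, m3, m6, m9}} = {m0, m3, m4, m5, m6, m9}
m2 ∉ Sat(EX (alarm & halt)) = {m0, m3, m4, m5, m6, m9}, so the formula does not hold at m2.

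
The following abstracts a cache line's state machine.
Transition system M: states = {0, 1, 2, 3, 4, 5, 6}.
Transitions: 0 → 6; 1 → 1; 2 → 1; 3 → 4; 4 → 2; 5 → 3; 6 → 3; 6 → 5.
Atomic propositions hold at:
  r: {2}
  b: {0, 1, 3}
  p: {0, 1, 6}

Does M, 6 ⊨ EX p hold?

No

Sat(EX p) = {s : some successor in {0, 1, 6}} = {0, 1, 2}
6 ∉ Sat(EX p) = {0, 1, 2}, so the formula does not hold at 6.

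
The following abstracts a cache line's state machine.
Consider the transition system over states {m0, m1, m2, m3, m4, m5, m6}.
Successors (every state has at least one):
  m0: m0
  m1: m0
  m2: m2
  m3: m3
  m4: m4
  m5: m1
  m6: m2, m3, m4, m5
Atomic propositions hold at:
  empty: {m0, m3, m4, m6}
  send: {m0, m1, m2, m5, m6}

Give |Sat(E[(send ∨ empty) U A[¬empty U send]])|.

Sat(send ∨ empty) = {m0, m1, m2, m3, m4, m5, m6}
Sat(¬empty) = {m1, m2, m5}
A[¬empty U send]: least fixpoint, start Z0 = Sat(send) = {m0, m1, m2, m5, m6}, add states in Sat(¬empty) with every successor in Z. Already a fixed point.
Sat(A[¬empty U send]) = {m0, m1, m2, m5, m6}
E[(send ∨ empty) U A[¬empty U send]]: least fixpoint, start Z0 = Sat(A[¬empty U send]) = {m0, m1, m2, m5, m6}, add states in Sat(send ∨ empty) with some successor in Z. Already a fixed point.
Sat(E[(send ∨ empty) U A[¬empty U send]]) = {m0, m1, m2, m5, m6}
|Sat(E[(send ∨ empty) U A[¬empty U send]])| = |{m0, m1, m2, m5, m6}| = 5.

5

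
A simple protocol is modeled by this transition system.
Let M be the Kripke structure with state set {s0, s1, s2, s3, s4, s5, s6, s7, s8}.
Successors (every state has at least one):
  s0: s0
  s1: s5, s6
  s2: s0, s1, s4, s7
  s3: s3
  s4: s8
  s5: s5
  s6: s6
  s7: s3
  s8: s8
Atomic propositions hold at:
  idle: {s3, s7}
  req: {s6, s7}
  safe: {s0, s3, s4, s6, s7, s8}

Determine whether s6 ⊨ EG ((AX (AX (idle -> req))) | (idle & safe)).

Sat(idle -> req) = {s0, s1, s2, s4, s5, s6, s7, s8}
Sat(AX (idle -> req)) = {s : every successor in {s0, s1, s2, s4, s5, s6, s7, s8}} = {s0, s1, s2, s4, s5, s6, s8}
Sat(AX (AX (idle -> req))) = {s : every successor in {s0, s1, s2, s4, s5, s6, s8}} = {s0, s1, s4, s5, s6, s8}
Sat(idle & safe) = {s3, s7}
Sat((AX (AX (idle -> req))) | (idle & safe)) = {s0, s1, s3, s4, s5, s6, s7, s8}
EG ((AX (AX (idle -> req))) | (idle & safe)): greatest fixpoint, start Z0 = {s0, s1, s3, s4, s5, s6, s7, s8}, keep only states in Sat with some successor in Z. Already a fixed point.
Sat(EG ((AX (AX (idle -> req))) | (idle & safe))) = {s0, s1, s3, s4, s5, s6, s7, s8}
s6 ∈ Sat(EG ((AX (AX (idle -> req))) | (idle & safe))) = {s0, s1, s3, s4, s5, s6, s7, s8}, so the formula holds at s6.

Yes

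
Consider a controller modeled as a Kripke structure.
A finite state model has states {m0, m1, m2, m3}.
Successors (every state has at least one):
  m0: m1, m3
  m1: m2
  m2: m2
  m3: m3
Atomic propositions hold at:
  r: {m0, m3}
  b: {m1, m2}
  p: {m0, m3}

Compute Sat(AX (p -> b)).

{m1, m2}

Sat(p -> b) = {m1, m2}
Sat(AX (p -> b)) = {s : every successor in {m1, m2}} = {m1, m2}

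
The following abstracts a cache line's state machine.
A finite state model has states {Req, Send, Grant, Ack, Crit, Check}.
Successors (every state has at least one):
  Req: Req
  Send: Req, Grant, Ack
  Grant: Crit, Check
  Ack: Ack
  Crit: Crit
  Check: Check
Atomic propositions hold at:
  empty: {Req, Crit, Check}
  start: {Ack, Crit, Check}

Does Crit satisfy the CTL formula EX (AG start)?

Yes

AG start: greatest fixpoint, start Z0 = {Ack, Crit, Check}, keep only states in Sat with every successor in Z. Already a fixed point.
Sat(AG start) = {Ack, Crit, Check}
Sat(EX (AG start)) = {s : some successor in {Ack, Crit, Check}} = {Send, Grant, Ack, Crit, Check}
Crit ∈ Sat(EX (AG start)) = {Send, Grant, Ack, Crit, Check}, so the formula holds at Crit.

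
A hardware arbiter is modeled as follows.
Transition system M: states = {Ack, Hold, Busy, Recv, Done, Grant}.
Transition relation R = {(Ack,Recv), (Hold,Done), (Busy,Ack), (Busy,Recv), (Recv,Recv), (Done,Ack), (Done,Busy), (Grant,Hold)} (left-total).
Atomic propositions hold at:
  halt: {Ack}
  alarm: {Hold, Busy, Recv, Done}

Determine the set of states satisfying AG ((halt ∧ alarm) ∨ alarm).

Sat(halt ∧ alarm) = ∅
Sat((halt ∧ alarm) ∨ alarm) = {Hold, Busy, Recv, Done}
AG ((halt ∧ alarm) ∨ alarm): greatest fixpoint, start Z0 = {Hold, Busy, Recv, Done}, keep only states in Sat with every successor in Z. Z1 = {Hold, Recv}; Z2 = {Recv}; fixed.
Sat(AG ((halt ∧ alarm) ∨ alarm)) = {Recv}

{Recv}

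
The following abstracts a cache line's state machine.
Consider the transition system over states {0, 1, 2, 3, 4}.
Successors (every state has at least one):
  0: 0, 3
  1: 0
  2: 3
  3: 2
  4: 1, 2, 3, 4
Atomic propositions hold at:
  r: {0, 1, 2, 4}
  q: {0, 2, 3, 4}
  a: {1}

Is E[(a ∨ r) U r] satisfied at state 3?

No

Sat(a ∨ r) = {0, 1, 2, 4}
E[(a ∨ r) U r]: least fixpoint, start Z0 = Sat(r) = {0, 1, 2, 4}, add states in Sat(a ∨ r) with some successor in Z. Already a fixed point.
Sat(E[(a ∨ r) U r]) = {0, 1, 2, 4}
3 ∉ Sat(E[(a ∨ r) U r]) = {0, 1, 2, 4}, so the formula does not hold at 3.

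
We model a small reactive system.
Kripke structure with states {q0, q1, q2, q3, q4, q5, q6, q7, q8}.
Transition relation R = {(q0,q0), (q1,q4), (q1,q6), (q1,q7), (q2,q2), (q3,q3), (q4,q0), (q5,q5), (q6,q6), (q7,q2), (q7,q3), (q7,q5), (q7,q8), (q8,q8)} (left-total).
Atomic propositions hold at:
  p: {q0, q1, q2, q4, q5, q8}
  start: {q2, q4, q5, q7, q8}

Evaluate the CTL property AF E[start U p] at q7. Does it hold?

Yes

E[start U p]: least fixpoint, start Z0 = Sat(p) = {q0, q1, q2, q4, q5, q8}, add states in Sat(start) with some successor in Z. Z1 = {q0, q1, q2, q4, q5, q7, q8}; fixed.
Sat(E[start U p]) = {q0, q1, q2, q4, q5, q7, q8}
AF E[start U p]: least fixpoint, start Z0 = {q0, q1, q2, q4, q5, q7, q8}, add states with every successor in Z. Already a fixed point.
Sat(AF E[start U p]) = {q0, q1, q2, q4, q5, q7, q8}
q7 ∈ Sat(AF E[start U p]) = {q0, q1, q2, q4, q5, q7, q8}, so the formula holds at q7.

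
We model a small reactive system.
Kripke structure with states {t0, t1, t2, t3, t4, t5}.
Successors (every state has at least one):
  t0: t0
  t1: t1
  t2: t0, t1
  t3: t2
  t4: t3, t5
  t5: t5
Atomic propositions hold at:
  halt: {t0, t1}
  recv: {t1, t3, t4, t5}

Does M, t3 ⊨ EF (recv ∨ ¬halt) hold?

Yes

Sat(¬halt) = {t2, t3, t4, t5}
Sat(recv ∨ ¬halt) = {t1, t2, t3, t4, t5}
EF (recv ∨ ¬halt): least fixpoint, start Z0 = {t1, t2, t3, t4, t5}, add states with some successor in Z. Already a fixed point.
Sat(EF (recv ∨ ¬halt)) = {t1, t2, t3, t4, t5}
t3 ∈ Sat(EF (recv ∨ ¬halt)) = {t1, t2, t3, t4, t5}, so the formula holds at t3.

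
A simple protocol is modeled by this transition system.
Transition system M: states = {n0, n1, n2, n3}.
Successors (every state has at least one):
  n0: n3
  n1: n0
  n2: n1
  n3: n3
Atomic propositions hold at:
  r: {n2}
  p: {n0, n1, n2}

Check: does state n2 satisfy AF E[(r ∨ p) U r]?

Yes

Sat(r ∨ p) = {n0, n1, n2}
E[(r ∨ p) U r]: least fixpoint, start Z0 = Sat(r) = {n2}, add states in Sat(r ∨ p) with some successor in Z. Already a fixed point.
Sat(E[(r ∨ p) U r]) = {n2}
AF E[(r ∨ p) U r]: least fixpoint, start Z0 = {n2}, add states with every successor in Z. Already a fixed point.
Sat(AF E[(r ∨ p) U r]) = {n2}
n2 ∈ Sat(AF E[(r ∨ p) U r]) = {n2}, so the formula holds at n2.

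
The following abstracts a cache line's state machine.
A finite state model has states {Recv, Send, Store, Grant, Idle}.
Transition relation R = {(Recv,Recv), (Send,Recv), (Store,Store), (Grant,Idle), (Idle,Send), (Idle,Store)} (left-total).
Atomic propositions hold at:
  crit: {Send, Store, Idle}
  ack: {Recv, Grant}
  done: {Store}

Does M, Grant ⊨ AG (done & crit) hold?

No

Sat(done & crit) = {Store}
AG (done & crit): greatest fixpoint, start Z0 = {Store}, keep only states in Sat with every successor in Z. Already a fixed point.
Sat(AG (done & crit)) = {Store}
Grant ∉ Sat(AG (done & crit)) = {Store}, so the formula does not hold at Grant.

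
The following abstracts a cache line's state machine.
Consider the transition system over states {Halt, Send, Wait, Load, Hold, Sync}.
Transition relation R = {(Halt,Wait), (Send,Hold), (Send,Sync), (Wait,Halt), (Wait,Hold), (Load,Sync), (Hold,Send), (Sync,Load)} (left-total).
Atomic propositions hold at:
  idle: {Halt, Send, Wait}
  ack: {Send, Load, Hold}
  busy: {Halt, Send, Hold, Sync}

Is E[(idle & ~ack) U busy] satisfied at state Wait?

Yes

Sat(~ack) = {Halt, Wait, Sync}
Sat(idle & ~ack) = {Halt, Wait}
E[(idle & ~ack) U busy]: least fixpoint, start Z0 = Sat(busy) = {Halt, Send, Hold, Sync}, add states in Sat(idle & ~ack) with some successor in Z. Z1 = {Halt, Send, Wait, Hold, Sync}; fixed.
Sat(E[(idle & ~ack) U busy]) = {Halt, Send, Wait, Hold, Sync}
Wait ∈ Sat(E[(idle & ~ack) U busy]) = {Halt, Send, Wait, Hold, Sync}, so the formula holds at Wait.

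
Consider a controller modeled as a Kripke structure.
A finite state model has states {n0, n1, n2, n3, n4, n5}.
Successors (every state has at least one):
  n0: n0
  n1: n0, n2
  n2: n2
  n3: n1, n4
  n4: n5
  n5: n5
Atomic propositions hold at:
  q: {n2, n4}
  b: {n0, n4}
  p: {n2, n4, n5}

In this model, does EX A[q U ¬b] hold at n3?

Yes

Sat(¬b) = {n1, n2, n3, n5}
A[q U ¬b]: least fixpoint, start Z0 = Sat(¬b) = {n1, n2, n3, n5}, add states in Sat(q) with every successor in Z. Z1 = {n1, n2, n3, n4, n5}; fixed.
Sat(A[q U ¬b]) = {n1, n2, n3, n4, n5}
Sat(EX A[q U ¬b]) = {s : some successor in {n1, n2, n3, n4, n5}} = {n1, n2, n3, n4, n5}
n3 ∈ Sat(EX A[q U ¬b]) = {n1, n2, n3, n4, n5}, so the formula holds at n3.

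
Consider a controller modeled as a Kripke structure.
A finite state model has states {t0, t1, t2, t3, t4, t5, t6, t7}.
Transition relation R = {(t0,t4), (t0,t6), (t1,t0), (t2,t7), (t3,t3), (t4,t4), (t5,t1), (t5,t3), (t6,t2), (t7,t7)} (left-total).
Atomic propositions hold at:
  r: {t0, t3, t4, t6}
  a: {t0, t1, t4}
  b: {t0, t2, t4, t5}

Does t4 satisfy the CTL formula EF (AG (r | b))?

Sat(r | b) = {t0, t2, t3, t4, t5, t6}
AG (r | b): greatest fixpoint, start Z0 = {t0, t2, t3, t4, t5, t6}, keep only states in Sat with every successor in Z. Z1 = {t0, t3, t4, t6}; Z2 = {t0, t3, t4}; Z3 = {t3, t4}; fixed.
Sat(AG (r | b)) = {t3, t4}
EF (AG (r | b)): least fixpoint, start Z0 = {t3, t4}, add states with some successor in Z. Z1 = {t0, t3, t4, t5}; Z2 = {t0, t1, t3, t4, t5}; fixed.
Sat(EF (AG (r | b))) = {t0, t1, t3, t4, t5}
t4 ∈ Sat(EF (AG (r | b))) = {t0, t1, t3, t4, t5}, so the formula holds at t4.

Yes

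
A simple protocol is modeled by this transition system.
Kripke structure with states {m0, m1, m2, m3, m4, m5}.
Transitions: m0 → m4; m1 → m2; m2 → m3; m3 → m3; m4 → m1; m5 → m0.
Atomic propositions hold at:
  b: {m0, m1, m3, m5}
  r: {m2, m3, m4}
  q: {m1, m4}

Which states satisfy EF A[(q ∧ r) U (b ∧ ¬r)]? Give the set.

Sat(q ∧ r) = {m4}
Sat(¬r) = {m0, m1, m5}
Sat(b ∧ ¬r) = {m0, m1, m5}
A[(q ∧ r) U (b ∧ ¬r)]: least fixpoint, start Z0 = Sat((b ∧ ¬r)) = {m0, m1, m5}, add states in Sat(q ∧ r) with every successor in Z. Z1 = {m0, m1, m4, m5}; fixed.
Sat(A[(q ∧ r) U (b ∧ ¬r)]) = {m0, m1, m4, m5}
EF A[(q ∧ r) U (b ∧ ¬r)]: least fixpoint, start Z0 = {m0, m1, m4, m5}, add states with some successor in Z. Already a fixed point.
Sat(EF A[(q ∧ r) U (b ∧ ¬r)]) = {m0, m1, m4, m5}

{m0, m1, m4, m5}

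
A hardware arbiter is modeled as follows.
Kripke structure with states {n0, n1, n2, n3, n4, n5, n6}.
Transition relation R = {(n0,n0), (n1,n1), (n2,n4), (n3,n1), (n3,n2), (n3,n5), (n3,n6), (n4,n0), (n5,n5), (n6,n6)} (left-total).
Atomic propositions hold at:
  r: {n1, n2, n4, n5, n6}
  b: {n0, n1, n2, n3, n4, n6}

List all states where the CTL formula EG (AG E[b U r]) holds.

E[b U r]: least fixpoint, start Z0 = Sat(r) = {n1, n2, n4, n5, n6}, add states in Sat(b) with some successor in Z. Z1 = {n1, n2, n3, n4, n5, n6}; fixed.
Sat(E[b U r]) = {n1, n2, n3, n4, n5, n6}
AG E[b U r]: greatest fixpoint, start Z0 = {n1, n2, n3, n4, n5, n6}, keep only states in Sat with every successor in Z. Z1 = {n1, n2, n3, n5, n6}; Z2 = {n1, n3, n5, n6}; Z3 = {n1, n5, n6}; fixed.
Sat(AG E[b U r]) = {n1, n5, n6}
EG (AG E[b U r]): greatest fixpoint, start Z0 = {n1, n5, n6}, keep only states in Sat with some successor in Z. Already a fixed point.
Sat(EG (AG E[b U r])) = {n1, n5, n6}

{n1, n5, n6}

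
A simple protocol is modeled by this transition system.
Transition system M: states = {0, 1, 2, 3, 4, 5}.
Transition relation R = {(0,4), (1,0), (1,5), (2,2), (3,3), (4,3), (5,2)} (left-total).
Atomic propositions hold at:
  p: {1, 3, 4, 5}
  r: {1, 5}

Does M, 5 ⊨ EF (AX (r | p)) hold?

No

Sat(r | p) = {1, 3, 4, 5}
Sat(AX (r | p)) = {s : every successor in {1, 3, 4, 5}} = {0, 3, 4}
EF (AX (r | p)): least fixpoint, start Z0 = {0, 3, 4}, add states with some successor in Z. Z1 = {0, 1, 3, 4}; fixed.
Sat(EF (AX (r | p))) = {0, 1, 3, 4}
5 ∉ Sat(EF (AX (r | p))) = {0, 1, 3, 4}, so the formula does not hold at 5.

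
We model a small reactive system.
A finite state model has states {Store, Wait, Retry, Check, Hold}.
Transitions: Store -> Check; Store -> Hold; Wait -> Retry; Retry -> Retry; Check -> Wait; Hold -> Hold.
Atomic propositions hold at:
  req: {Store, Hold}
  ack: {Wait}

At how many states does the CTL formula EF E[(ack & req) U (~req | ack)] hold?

Sat(ack & req) = ∅
Sat(~req) = {Wait, Retry, Check}
Sat(~req | ack) = {Wait, Retry, Check}
E[(ack & req) U (~req | ack)]: least fixpoint, start Z0 = Sat((~req | ack)) = {Wait, Retry, Check}, add states in Sat(ack & req) with some successor in Z. Already a fixed point.
Sat(E[(ack & req) U (~req | ack)]) = {Wait, Retry, Check}
EF E[(ack & req) U (~req | ack)]: least fixpoint, start Z0 = {Wait, Retry, Check}, add states with some successor in Z. Z1 = {Store, Wait, Retry, Check}; fixed.
Sat(EF E[(ack & req) U (~req | ack)]) = {Store, Wait, Retry, Check}
|Sat(EF E[(ack & req) U (~req | ack)])| = |{Store, Wait, Retry, Check}| = 4.

4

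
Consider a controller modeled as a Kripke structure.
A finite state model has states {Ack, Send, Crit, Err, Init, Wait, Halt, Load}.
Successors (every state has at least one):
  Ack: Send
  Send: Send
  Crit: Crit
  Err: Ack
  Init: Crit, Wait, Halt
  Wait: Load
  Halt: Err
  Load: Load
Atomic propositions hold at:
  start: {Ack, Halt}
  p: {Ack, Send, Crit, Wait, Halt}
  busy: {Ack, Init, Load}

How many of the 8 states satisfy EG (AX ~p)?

Sat(~p) = {Err, Init, Load}
Sat(AX ~p) = {s : every successor in {Err, Init, Load}} = {Wait, Halt, Load}
EG (AX ~p): greatest fixpoint, start Z0 = {Wait, Halt, Load}, keep only states in Sat with some successor in Z. Z1 = {Wait, Load}; fixed.
Sat(EG (AX ~p)) = {Wait, Load}
|Sat(EG (AX ~p))| = |{Wait, Load}| = 2.

2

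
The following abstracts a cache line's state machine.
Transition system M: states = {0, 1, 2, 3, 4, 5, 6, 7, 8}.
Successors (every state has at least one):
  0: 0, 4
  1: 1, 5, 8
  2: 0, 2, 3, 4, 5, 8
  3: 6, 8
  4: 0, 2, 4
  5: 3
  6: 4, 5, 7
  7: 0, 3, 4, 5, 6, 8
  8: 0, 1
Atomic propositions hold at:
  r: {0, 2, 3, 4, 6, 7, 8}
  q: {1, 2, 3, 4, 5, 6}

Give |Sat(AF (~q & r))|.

Sat(~q) = {0, 7, 8}
Sat(~q & r) = {0, 7, 8}
AF (~q & r): least fixpoint, start Z0 = {0, 7, 8}, add states with every successor in Z. Already a fixed point.
Sat(AF (~q & r)) = {0, 7, 8}
|Sat(AF (~q & r))| = |{0, 7, 8}| = 3.

3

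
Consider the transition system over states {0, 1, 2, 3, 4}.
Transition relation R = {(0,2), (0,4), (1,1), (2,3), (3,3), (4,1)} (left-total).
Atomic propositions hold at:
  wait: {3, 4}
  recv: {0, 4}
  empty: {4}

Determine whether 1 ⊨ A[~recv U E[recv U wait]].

Sat(~recv) = {1, 2, 3}
E[recv U wait]: least fixpoint, start Z0 = Sat(wait) = {3, 4}, add states in Sat(recv) with some successor in Z. Z1 = {0, 3, 4}; fixed.
Sat(E[recv U wait]) = {0, 3, 4}
A[~recv U E[recv U wait]]: least fixpoint, start Z0 = Sat(E[recv U wait]) = {0, 3, 4}, add states in Sat(~recv) with every successor in Z. Z1 = {0, 2, 3, 4}; fixed.
Sat(A[~recv U E[recv U wait]]) = {0, 2, 3, 4}
1 ∉ Sat(A[~recv U E[recv U wait]]) = {0, 2, 3, 4}, so the formula does not hold at 1.

No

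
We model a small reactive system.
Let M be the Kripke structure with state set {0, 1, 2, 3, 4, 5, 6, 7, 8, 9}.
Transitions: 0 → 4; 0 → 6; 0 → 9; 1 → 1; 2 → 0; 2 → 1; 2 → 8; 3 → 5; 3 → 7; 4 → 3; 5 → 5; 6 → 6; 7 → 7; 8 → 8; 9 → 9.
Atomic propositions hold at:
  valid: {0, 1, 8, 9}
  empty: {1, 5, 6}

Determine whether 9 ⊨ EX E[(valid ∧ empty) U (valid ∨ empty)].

Sat(valid ∧ empty) = {1}
Sat(valid ∨ empty) = {0, 1, 5, 6, 8, 9}
E[(valid ∧ empty) U (valid ∨ empty)]: least fixpoint, start Z0 = Sat((valid ∨ empty)) = {0, 1, 5, 6, 8, 9}, add states in Sat(valid ∧ empty) with some successor in Z. Already a fixed point.
Sat(E[(valid ∧ empty) U (valid ∨ empty)]) = {0, 1, 5, 6, 8, 9}
Sat(EX E[(valid ∧ empty) U (valid ∨ empty)]) = {s : some successor in {0, 1, 5, 6, 8, 9}} = {0, 1, 2, 3, 5, 6, 8, 9}
9 ∈ Sat(EX E[(valid ∧ empty) U (valid ∨ empty)]) = {0, 1, 2, 3, 5, 6, 8, 9}, so the formula holds at 9.

Yes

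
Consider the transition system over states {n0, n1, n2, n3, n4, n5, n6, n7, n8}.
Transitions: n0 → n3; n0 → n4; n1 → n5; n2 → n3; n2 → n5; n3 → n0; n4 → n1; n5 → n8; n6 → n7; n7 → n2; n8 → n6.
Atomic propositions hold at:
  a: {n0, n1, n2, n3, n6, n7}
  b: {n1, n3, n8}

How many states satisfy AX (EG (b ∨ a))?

5

Sat(b ∨ a) = {n0, n1, n2, n3, n6, n7, n8}
EG (b ∨ a): greatest fixpoint, start Z0 = {n0, n1, n2, n3, n6, n7, n8}, keep only states in Sat with some successor in Z. Z1 = {n0, n2, n3, n6, n7, n8}; fixed.
Sat(EG (b ∨ a)) = {n0, n2, n3, n6, n7, n8}
Sat(AX (EG (b ∨ a))) = {s : every successor in {n0, n2, n3, n6, n7, n8}} = {n3, n5, n6, n7, n8}
|Sat(AX (EG (b ∨ a)))| = |{n3, n5, n6, n7, n8}| = 5.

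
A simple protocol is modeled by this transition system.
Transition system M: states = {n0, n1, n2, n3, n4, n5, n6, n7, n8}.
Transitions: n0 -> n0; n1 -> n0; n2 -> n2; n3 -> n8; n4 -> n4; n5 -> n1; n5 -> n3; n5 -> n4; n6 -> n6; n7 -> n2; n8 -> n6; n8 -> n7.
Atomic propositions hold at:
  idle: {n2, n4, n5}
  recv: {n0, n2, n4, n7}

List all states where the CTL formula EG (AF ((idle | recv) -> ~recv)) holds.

{n3, n5, n6, n8}

Sat(idle | recv) = {n0, n2, n4, n5, n7}
Sat(~recv) = {n1, n3, n5, n6, n8}
Sat((idle | recv) -> ~recv) = {n1, n3, n5, n6, n8}
AF ((idle | recv) -> ~recv): least fixpoint, start Z0 = {n1, n3, n5, n6, n8}, add states with every successor in Z. Already a fixed point.
Sat(AF ((idle | recv) -> ~recv)) = {n1, n3, n5, n6, n8}
EG (AF ((idle | recv) -> ~recv)): greatest fixpoint, start Z0 = {n1, n3, n5, n6, n8}, keep only states in Sat with some successor in Z. Z1 = {n3, n5, n6, n8}; fixed.
Sat(EG (AF ((idle | recv) -> ~recv))) = {n3, n5, n6, n8}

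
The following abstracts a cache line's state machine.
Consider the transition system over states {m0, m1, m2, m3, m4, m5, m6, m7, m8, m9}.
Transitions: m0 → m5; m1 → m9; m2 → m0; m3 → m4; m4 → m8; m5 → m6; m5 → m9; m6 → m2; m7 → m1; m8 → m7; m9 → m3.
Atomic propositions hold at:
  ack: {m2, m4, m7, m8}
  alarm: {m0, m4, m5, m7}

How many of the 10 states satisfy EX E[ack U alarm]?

E[ack U alarm]: least fixpoint, start Z0 = Sat(alarm) = {m0, m4, m5, m7}, add states in Sat(ack) with some successor in Z. Z1 = {m0, m2, m4, m5, m7, m8}; fixed.
Sat(E[ack U alarm]) = {m0, m2, m4, m5, m7, m8}
Sat(EX E[ack U alarm]) = {s : some successor in {m0, m2, m4, m5, m7, m8}} = {m0, m2, m3, m4, m6, m8}
|Sat(EX E[ack U alarm])| = |{m0, m2, m3, m4, m6, m8}| = 6.

6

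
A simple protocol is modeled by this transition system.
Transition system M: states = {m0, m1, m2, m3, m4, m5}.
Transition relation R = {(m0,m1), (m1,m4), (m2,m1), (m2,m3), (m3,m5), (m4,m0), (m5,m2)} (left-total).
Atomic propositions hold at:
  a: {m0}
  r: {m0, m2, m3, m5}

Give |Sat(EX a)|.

1

Sat(EX a) = {s : some successor in {m0}} = {m4}
|Sat(EX a)| = |{m4}| = 1.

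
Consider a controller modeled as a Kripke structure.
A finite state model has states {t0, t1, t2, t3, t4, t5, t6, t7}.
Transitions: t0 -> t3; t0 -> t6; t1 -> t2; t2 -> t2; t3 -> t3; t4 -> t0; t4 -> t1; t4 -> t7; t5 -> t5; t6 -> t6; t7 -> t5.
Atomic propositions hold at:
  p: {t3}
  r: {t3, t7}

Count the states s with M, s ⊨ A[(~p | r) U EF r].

4

Sat(~p) = {t0, t1, t2, t4, t5, t6, t7}
Sat(~p | r) = {t0, t1, t2, t3, t4, t5, t6, t7}
EF r: least fixpoint, start Z0 = {t3, t7}, add states with some successor in Z. Z1 = {t0, t3, t4, t7}; fixed.
Sat(EF r) = {t0, t3, t4, t7}
A[(~p | r) U EF r]: least fixpoint, start Z0 = Sat(EF r) = {t0, t3, t4, t7}, add states in Sat(~p | r) with every successor in Z. Already a fixed point.
Sat(A[(~p | r) U EF r]) = {t0, t3, t4, t7}
|Sat(A[(~p | r) U EF r])| = |{t0, t3, t4, t7}| = 4.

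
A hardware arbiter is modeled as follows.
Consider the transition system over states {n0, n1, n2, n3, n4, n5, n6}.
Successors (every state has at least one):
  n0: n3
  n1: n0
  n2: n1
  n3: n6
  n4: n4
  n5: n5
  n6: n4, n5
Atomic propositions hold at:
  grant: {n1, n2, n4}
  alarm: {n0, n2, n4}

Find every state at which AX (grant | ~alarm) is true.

Sat(~alarm) = {n1, n3, n5, n6}
Sat(grant | ~alarm) = {n1, n2, n3, n4, n5, n6}
Sat(AX (grant | ~alarm)) = {s : every successor in {n1, n2, n3, n4, n5, n6}} = {n0, n2, n3, n4, n5, n6}

{n0, n2, n3, n4, n5, n6}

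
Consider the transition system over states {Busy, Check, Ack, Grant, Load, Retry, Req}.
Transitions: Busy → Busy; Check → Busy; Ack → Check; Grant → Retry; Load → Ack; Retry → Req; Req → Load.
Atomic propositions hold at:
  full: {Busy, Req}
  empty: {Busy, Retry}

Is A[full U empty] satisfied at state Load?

No

A[full U empty]: least fixpoint, start Z0 = Sat(empty) = {Busy, Retry}, add states in Sat(full) with every successor in Z. Already a fixed point.
Sat(A[full U empty]) = {Busy, Retry}
Load ∉ Sat(A[full U empty]) = {Busy, Retry}, so the formula does not hold at Load.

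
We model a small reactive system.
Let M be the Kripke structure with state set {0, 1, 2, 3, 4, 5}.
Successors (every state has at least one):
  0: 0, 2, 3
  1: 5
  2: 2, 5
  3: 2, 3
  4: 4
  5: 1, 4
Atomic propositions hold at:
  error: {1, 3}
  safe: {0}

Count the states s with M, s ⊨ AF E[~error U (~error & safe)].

Sat(~error) = {0, 2, 4, 5}
Sat(~error & safe) = {0}
E[~error U (~error & safe)]: least fixpoint, start Z0 = Sat((~error & safe)) = {0}, add states in Sat(~error) with some successor in Z. Already a fixed point.
Sat(E[~error U (~error & safe)]) = {0}
AF E[~error U (~error & safe)]: least fixpoint, start Z0 = {0}, add states with every successor in Z. Already a fixed point.
Sat(AF E[~error U (~error & safe)]) = {0}
|Sat(AF E[~error U (~error & safe)])| = |{0}| = 1.

1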